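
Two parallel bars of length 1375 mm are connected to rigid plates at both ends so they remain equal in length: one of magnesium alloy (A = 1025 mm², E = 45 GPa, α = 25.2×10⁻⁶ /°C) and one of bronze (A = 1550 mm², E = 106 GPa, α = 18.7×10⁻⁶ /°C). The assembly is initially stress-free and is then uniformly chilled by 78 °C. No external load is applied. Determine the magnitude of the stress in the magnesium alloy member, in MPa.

σ ≈ 17.8 MPa (tensile)

Both members must finish at the same length. With the larger α, the magnesium alloy tends to over-contract; the plates restrain it, putting the magnesium alloy in tension and the bronze in compression. With no external load the two internal forces are equal and opposite, magnitude P.
Compatibility of the two members (thermal + elastic change equal): (α₁ − α₂)ΔT = P·[1/(A₁E₁) + 1/(A₂E₂)].
|α₁ − α₂|·ΔT = 6.5×10⁻⁶ × 78 = 0.000507.
1/(A₁E₁) + 1/(A₂E₂) = 1/(1025×45×10³) + 1/(1550×106×10³) = 2.777×10⁻⁸ N⁻¹.
So P = 0.000507 / 2.777×10⁻⁸ = 18.26 kN.
σ_{magnesium alloy} = P/A₁ = 18260/1025 = 17.81 MPa, tensile.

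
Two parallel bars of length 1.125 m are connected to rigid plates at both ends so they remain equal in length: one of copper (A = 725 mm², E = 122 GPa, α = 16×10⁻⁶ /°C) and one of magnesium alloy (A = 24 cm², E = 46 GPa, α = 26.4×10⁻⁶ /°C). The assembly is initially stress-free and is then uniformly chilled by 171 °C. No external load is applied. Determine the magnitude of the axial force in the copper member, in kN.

Equilibrium of a rigid end plate with no external load gives equal and opposite internal forces ±P in the two members. Since α_{magnesium alloy} > α_{copper}, cooling drives the magnesium alloy into tension and the copper into compression.
Compatibility of the two members (thermal + elastic change equal): (α₁ − α₂)ΔT = P·[1/(A₁E₁) + 1/(A₂E₂)].
|α₁ − α₂|·ΔT = 10.4×10⁻⁶ × 171 = 0.001778.
1/(A₁E₁) + 1/(A₂E₂) = 1/(725×122×10³) + 1/(2400×46×10³) = 2.036×10⁻⁸ N⁻¹.
So P = 0.001778 / 2.036×10⁻⁸ = 87.33 kN.

P ≈ 87.3 kN (compressive in the copper)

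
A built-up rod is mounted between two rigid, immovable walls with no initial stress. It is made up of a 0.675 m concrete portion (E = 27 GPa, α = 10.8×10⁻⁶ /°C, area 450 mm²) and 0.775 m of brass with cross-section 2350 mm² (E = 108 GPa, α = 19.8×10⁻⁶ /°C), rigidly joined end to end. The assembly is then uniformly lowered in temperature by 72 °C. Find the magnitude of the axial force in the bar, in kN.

If the supports were absent, the total length change would be Σ αᵢΔT Lᵢ = 10.8×10⁻⁶×72×675 + 19.8×10⁻⁶×72×775 = 1.63 mm.
Since the ends are fixed, an axial force P builds up, equal in every segment, with P · Σ Lᵢ/(AᵢEᵢ) = δ_free.
The series flexibility is Σ Lᵢ/(AᵢEᵢ) = 675/(450×27×10³) + 775/(2350×108×10³) = 5.861×10⁻⁵ mm/N.
So P = 1.63 / 5.861×10⁻⁵ = 27.81 kN, tensile.

P ≈ 27.8 kN (tensile)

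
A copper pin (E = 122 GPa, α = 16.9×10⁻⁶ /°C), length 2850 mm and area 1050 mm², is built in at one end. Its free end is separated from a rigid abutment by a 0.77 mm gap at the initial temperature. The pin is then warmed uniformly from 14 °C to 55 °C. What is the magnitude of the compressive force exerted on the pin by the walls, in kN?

Unrestrained expansion: δ_free = αΔT L = 16.9×10⁻⁶ × 41 × 2850 = 1.975 mm.
This exceeds the 0.77 mm gap, so the wall pushes back. The portion of expansion that must be recovered elastically is δ_free − gap = 1.975 − 0.77 = 1.205 mm.
So σ = E(δ_free − g)/L = 122×10³ × 1.205/2850 = 51.57 MPa.
P = σA = 51.57 × 1050 = 54.15 kN.

P ≈ 54.2 kN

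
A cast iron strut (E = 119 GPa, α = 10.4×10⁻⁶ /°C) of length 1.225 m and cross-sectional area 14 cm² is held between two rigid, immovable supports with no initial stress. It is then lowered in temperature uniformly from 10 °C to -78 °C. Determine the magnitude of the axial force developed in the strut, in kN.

P ≈ 152 kN (tensile)

With zero net strain, σ = E·αΔT = 119 GPa × 10.4×10⁻⁶ × 88 = 108.9 MPa.
Axial force P = σA = 108.9 × 1400 = 152500 N = 152.5 kN, tensile.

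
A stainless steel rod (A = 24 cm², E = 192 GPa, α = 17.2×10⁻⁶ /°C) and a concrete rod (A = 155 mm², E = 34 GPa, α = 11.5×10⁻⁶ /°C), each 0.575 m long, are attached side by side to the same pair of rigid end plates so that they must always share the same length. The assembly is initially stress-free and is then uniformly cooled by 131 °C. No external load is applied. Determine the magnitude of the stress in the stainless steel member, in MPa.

σ ≈ 1.62 MPa (tensile)

Both members must finish at the same length. With the larger α, the stainless steel tends to over-contract; the plates restrain it, putting the stainless steel in tension and the concrete in compression. With no external load the two internal forces are equal and opposite, magnitude P.
Compatibility of the two members (thermal + elastic change equal): (α₁ − α₂)ΔT = P·[1/(A₁E₁) + 1/(A₂E₂)].
|α₁ − α₂|·ΔT = 5.7×10⁻⁶ × 131 = 0.0007467.
1/(A₁E₁) + 1/(A₂E₂) = 1/(2400×192×10³) + 1/(155×34×10³) = 1.919×10⁻⁷ N⁻¹.
So P = 0.0007467 / 1.919×10⁻⁷ = 3.891 kN.
σ_{stainless steel} = P/A₁ = 3891/2400 = 1.621 MPa, tensile.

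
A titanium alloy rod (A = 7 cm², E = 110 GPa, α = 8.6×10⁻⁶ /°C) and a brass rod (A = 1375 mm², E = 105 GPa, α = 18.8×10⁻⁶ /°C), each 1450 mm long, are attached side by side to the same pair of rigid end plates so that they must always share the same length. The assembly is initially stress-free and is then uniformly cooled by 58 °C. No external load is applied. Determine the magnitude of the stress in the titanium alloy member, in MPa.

Both members must finish at the same length. With the larger α, the brass tends to over-contract; the plates restrain it, putting the brass in tension and the titanium alloy in compression. With no external load the two internal forces are equal and opposite, magnitude P.
Setting the final lengths equal and cancelling L: (α₁ − α₂)ΔT = P/(A₁E₁) + P/(A₂E₂).
|α₁ − α₂|·ΔT = 10.2×10⁻⁶ × 58 = 0.0005916.
1/(A₁E₁) + 1/(A₂E₂) = 1/(700×110×10³) + 1/(1375×105×10³) = 1.991×10⁻⁸ N⁻¹.
So P = 0.0005916 / 1.991×10⁻⁸ = 29.71 kN.
σ_{titanium alloy} = P/A₁ = 29710/700 = 42.44 MPa, compressive.

σ ≈ 42.4 MPa (compressive)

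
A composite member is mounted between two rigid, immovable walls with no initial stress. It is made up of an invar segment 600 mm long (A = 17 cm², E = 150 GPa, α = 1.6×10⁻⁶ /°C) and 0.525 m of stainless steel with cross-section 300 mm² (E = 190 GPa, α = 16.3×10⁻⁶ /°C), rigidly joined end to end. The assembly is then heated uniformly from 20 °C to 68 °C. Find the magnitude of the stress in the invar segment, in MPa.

σ ≈ 23.2 MPa (compressive)

If the supports were absent, the total length change would be Σ αᵢΔT Lᵢ = 1.6×10⁻⁶×48×600 + 16.3×10⁻⁶×48×525 = 0.4568 mm.
The walls prevent any net length change, so an axial force P (same in every segment) develops. Compatibility: P · Σ Lᵢ/(AᵢEᵢ) = δ_free.
The series flexibility is Σ Lᵢ/(AᵢEᵢ) = 600/(1700×150×10³) + 525/(300×190×10³) = 1.156×10⁻⁵ mm/N.
Hence P = δ_free / Σ(L/AE) = 0.4568/1.156×10⁻⁵ = 39.51 kN (compressive).
σ_{invar} = P / A = 39510 / 1700 = 23.24 MPa.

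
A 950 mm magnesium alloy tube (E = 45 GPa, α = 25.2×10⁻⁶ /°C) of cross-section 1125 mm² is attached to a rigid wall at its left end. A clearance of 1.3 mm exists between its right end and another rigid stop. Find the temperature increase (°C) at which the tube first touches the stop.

ΔT ≈ 54.3 °C

Contact occurs when the free expansion equals the gap: αΔT L = 1.3 mm.
ΔT = 1.3 / (25.2×10⁻⁶ × 950) = 54.3 °C.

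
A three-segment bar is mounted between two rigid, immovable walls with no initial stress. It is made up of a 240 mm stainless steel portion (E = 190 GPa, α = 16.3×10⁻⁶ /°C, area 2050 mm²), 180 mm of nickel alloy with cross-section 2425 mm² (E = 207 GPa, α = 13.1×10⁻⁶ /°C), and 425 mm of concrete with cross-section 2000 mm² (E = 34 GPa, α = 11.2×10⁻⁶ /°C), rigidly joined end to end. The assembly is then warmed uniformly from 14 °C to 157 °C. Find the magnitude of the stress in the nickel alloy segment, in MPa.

Free thermal expansion of the whole bar: Σ αᵢΔT Lᵢ = 16.3×10⁻⁶×143×240 + 13.1×10⁻⁶×143×180 + 11.2×10⁻⁶×143×425 = 1.577 mm.
Since the ends are fixed, an axial force P builds up, equal in every segment, with P · Σ Lᵢ/(AᵢEᵢ) = δ_free.
The series flexibility is Σ Lᵢ/(AᵢEᵢ) = 240/(2050×190×10³) + 180/(2425×207×10³) + 425/(2000×34×10³) = 7.225×10⁻⁶ mm/N.
P = 1.577 / 7.225×10⁻⁶ = 218300 N = 218.3 kN, compressive.
σ_{nickel alloy} = P / A = 218300 / 2425 = 90.03 MPa.

σ ≈ 90 MPa (compressive)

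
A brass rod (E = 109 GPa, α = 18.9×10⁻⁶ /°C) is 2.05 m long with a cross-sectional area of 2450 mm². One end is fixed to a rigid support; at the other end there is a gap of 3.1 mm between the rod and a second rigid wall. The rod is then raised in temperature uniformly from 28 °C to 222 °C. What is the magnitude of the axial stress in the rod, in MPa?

Unrestrained expansion: δ_free = αΔT L = 18.9×10⁻⁶ × 194 × 2050 = 7.517 mm.
The gap closes (δ_free > 3.1 mm) and the wall then resists a further 7.517 − 3.1 = 4.417 mm of expansion.
That suppressed elongation corresponds to σ = E·Δ/L = 109×10³ × 4.417/2050 = 234.8 MPa.

σ ≈ 235 MPa (compressive)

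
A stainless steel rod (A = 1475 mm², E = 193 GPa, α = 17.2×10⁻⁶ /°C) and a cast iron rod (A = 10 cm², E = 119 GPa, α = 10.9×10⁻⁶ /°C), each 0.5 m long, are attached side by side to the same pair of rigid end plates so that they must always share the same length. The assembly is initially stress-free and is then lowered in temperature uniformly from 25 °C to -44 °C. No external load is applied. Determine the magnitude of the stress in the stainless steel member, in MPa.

σ ≈ 24.7 MPa (tensile)

Both members must finish at the same length. With the larger α, the stainless steel tends to over-contract; the plates restrain it, putting the stainless steel in tension and the cast iron in compression. With no external load the two internal forces are equal and opposite, magnitude P.
Setting the final lengths equal and cancelling L: (α₁ − α₂)ΔT = P/(A₁E₁) + P/(A₂E₂).
|α₁ − α₂|·ΔT = 6.3×10⁻⁶ × 69 = 0.0004347.
1/(A₁E₁) + 1/(A₂E₂) = 1/(1475×193×10³) + 1/(1000×119×10³) = 1.192×10⁻⁸ N⁻¹.
P = 0.0004347 / 1.192×10⁻⁸ = 36480 N = 36.48 kN.
σ_{stainless steel} = P/A₁ = 36480/1475 = 24.73 MPa, tensile.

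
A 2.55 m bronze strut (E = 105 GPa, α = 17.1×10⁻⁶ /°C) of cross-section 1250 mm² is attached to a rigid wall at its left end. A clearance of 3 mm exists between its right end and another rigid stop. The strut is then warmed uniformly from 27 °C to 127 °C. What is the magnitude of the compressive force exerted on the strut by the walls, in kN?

P ≈ 70 kN

Free thermal elongation = αΔT L = 17.1×10⁻⁶ × 100 × 2550 = 4.361 mm.
The gap closes (δ_free > 3 mm) and the wall then resists a further 4.361 − 3 = 1.361 mm of expansion.
Compatibility: PL/(AE) = 1.361 mm, so σ = P/A = E × (1.361/2550) = 56.02 MPa.
Force on the wall = σA = 56.02 × 1250 mm² = 70.03 kN.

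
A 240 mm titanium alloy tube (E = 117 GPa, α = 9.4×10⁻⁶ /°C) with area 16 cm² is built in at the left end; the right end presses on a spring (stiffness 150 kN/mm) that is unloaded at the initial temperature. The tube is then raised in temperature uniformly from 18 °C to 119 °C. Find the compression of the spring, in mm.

If the spring were absent the tube would lengthen by αΔT L = 9.4×10⁻⁶ × 101 × 240 = 0.2279 mm.
With a force P in the spring, the elastic change of the tube is PL/(AE) and that of the spring is P/k; compatibility requires their sum to equal δ_free.
P [ L/(AE) + 1/k ] = δ_free → P [ 240/(1600×117×10³) + 1/(150×10³) ] = 0.2279.
P = 0.2279 / 7.949×10⁻⁶ = 28670 N.
Spring compression = P/k = 28670/(150×10³) = 0.1911 mm.

δ ≈ 0.191 mm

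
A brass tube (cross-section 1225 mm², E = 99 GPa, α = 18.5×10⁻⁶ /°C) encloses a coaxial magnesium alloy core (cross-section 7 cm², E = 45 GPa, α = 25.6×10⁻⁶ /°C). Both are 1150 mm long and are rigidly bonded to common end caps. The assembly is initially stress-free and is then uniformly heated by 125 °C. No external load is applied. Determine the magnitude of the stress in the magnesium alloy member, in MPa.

σ ≈ 31.7 MPa (compressive)

The magnesium alloy has the larger α, so on heating it would change length more than the brass if both were free. The rigid plates force a common final length, so the magnesium alloy is put into compression and the brass into tension, with equal and opposite forces P (no external load).
Setting the final lengths equal and cancelling L: (α₁ − α₂)ΔT = P/(A₁E₁) + P/(A₂E₂).
|α₁ − α₂|·ΔT = 7.1×10⁻⁶ × 125 = 0.0008875.
1/(A₁E₁) + 1/(A₂E₂) = 1/(1225×99×10³) + 1/(700×45×10³) = 3.999×10⁻⁸ N⁻¹.
P = 0.0008875 / 3.999×10⁻⁸ = 22190 N = 22.19 kN.
σ_{magnesium alloy} = P/A₂ = 22190/700 = 31.7 MPa, compressive.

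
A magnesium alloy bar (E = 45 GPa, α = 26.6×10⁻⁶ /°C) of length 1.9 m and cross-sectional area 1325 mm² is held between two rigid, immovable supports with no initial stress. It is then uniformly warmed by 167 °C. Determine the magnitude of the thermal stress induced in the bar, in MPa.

The supports are rigid, so the total axial strain is zero. The restrained thermal strain is ε = αΔT = 26.6×10⁻⁶ × 167 = 4442.2×10⁻⁶.
σ = EαΔT = 45×10³ × 26.6×10⁻⁶ × 167 = 199.9 MPa (compressive; the bar is trying to expand).

σ ≈ 200 MPa (compressive)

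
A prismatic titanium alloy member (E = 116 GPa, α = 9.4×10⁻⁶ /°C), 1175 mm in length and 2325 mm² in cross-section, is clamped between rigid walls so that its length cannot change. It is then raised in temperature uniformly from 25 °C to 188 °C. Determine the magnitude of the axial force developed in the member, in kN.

P ≈ 413 kN (compressive)

Full restraint means ε = 0, so the stress is σ = EαΔT = 116×10³ × 9.4×10⁻⁶ × 163 = 177.7 MPa.
Then P = σA = 177.7 × 2325 mm² = 413.2 kN, compressive.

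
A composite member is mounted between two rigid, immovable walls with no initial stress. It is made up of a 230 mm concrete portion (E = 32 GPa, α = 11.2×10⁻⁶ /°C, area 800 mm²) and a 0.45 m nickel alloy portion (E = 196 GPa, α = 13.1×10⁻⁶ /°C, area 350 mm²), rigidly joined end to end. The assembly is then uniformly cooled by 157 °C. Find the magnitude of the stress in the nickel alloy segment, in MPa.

σ ≈ 244 MPa (tensile)

Free thermal contraction of the whole bar: Σ αᵢΔT Lᵢ = 11.2×10⁻⁶×157×230 + 13.1×10⁻⁶×157×450 = 1.33 mm.
Since the ends are fixed, an axial force P builds up, equal in every segment, with P · Σ Lᵢ/(AᵢEᵢ) = δ_free.
Σ Lᵢ/(AᵢEᵢ) = 230/(800×32×10³) + 450/(350×196×10³) = 1.554×10⁻⁵ mm/N.
P = 1.33 / 1.554×10⁻⁵ = 85560 N = 85.56 kN, tensile.
σ_{nickel alloy} = P / A = 85560 / 350 = 244.5 MPa.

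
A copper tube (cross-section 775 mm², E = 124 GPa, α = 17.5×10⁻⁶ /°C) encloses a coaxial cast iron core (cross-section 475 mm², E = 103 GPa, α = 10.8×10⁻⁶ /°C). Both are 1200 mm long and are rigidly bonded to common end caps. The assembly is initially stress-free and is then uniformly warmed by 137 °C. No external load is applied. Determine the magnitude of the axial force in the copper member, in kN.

Both members must finish at the same length. With the larger α, the copper tends to over-expand; the plates restrain it, putting the copper in compression and the cast iron in tension. With no external load the two internal forces are equal and opposite, magnitude P.
Setting the final lengths equal and cancelling L: (α₁ − α₂)ΔT = P/(A₁E₁) + P/(A₂E₂).
|α₁ − α₂|·ΔT = 6.7×10⁻⁶ × 137 = 0.0009179.
1/(A₁E₁) + 1/(A₂E₂) = 1/(775×124×10³) + 1/(475×103×10³) = 3.085×10⁻⁸ N⁻¹.
So P = 0.0009179 / 3.085×10⁻⁸ = 29.76 kN.

P ≈ 29.8 kN (compressive in the copper)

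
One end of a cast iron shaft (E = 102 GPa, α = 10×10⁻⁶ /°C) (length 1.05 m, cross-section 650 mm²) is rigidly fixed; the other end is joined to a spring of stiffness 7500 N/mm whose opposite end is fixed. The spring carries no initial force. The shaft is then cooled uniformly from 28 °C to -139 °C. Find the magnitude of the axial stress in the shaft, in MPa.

σ ≈ 18.1 MPa (tensile)

The unrestrained thermal change is αΔT L = 10×10⁻⁶ × 167 × 1050 = 1.753 mm.
With a force P in the spring, the elastic change of the shaft is PL/(AE) and that of the spring is P/k; compatibility requires their sum to equal δ_free.
So P = δ_free / [L/(AE) + 1/k] = 1.753 / [ 1050/(650×102×10³) + 1/(7500) ].
P = 1.753 / 0.0001492 = 11760 N.
σ = P/A = 11760/650 = 18.08 MPa.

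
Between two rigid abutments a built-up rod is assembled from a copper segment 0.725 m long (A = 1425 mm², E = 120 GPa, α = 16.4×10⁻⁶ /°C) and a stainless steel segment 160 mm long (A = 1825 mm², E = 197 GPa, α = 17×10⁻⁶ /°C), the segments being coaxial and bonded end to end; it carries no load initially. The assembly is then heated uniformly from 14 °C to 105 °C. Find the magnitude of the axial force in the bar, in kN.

P ≈ 284 kN (compressive)

If the supports were absent, the total length change would be Σ αᵢΔT Lᵢ = 16.4×10⁻⁶×91×725 + 17×10⁻⁶×91×160 = 1.33 mm.
The rigid supports impose zero overall length change; the single axial force P common to all segments must satisfy P Σ Lᵢ/(AᵢEᵢ) = δ_free.
The series flexibility is Σ Lᵢ/(AᵢEᵢ) = 725/(1425×120×10³) + 160/(1825×197×10³) = 4.685×10⁻⁶ mm/N.
Hence P = δ_free / Σ(L/AE) = 1.33/4.685×10⁻⁶ = 283.8 kN (compressive).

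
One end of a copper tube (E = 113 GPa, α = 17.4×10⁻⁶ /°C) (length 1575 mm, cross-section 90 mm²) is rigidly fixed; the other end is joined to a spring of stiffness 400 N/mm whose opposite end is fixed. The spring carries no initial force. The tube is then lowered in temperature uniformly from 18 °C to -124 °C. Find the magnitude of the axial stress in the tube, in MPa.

σ ≈ 16.3 MPa (tensile)

If the spring were absent the tube would shorten by αΔT L = 17.4×10⁻⁶ × 142 × 1575 = 3.892 mm.
With a force P in the spring, the elastic change of the tube is PL/(AE) and that of the spring is P/k; compatibility requires their sum to equal δ_free.
So P = δ_free / [L/(AE) + 1/k] = 3.892 / [ 1575/(90×113×10³) + 1/(400) ].
P = 3.892 / 0.002655 = 1466 N.
σ = P/A = 1466/90 = 16.29 MPa.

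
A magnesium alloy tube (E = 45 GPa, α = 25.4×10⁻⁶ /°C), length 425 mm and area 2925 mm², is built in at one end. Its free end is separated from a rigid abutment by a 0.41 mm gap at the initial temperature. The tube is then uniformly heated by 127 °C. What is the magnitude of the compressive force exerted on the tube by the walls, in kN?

If the wall were absent the tube would grow by αΔT L = 25.4×10⁻⁶ × 127 × 425 = 1.371 mm.
After closing the 0.41 mm clearance, 1.371 − 0.41 = 0.961 mm of expansion remains to be suppressed by the wall.
That suppressed elongation corresponds to σ = E·Δ/L = 45×10³ × 0.961/425 = 101.7 MPa.
Force on the wall = σA = 101.7 × 2925 mm² = 297.6 kN.

P ≈ 298 kN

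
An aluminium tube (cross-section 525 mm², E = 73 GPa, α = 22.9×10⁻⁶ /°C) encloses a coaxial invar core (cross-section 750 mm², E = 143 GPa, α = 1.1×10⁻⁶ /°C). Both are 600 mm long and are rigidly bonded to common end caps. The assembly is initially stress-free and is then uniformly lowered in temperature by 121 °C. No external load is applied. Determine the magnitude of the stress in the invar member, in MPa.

σ ≈ 99.3 MPa (compressive)

Both members must finish at the same length. With the larger α, the aluminium tends to over-contract; the plates restrain it, putting the aluminium in tension and the invar in compression. With no external load the two internal forces are equal and opposite, magnitude P.
Setting the final lengths equal and cancelling L: (α₁ − α₂)ΔT = P/(A₁E₁) + P/(A₂E₂).
|α₁ − α₂|·ΔT = 21.8×10⁻⁶ × 121 = 0.002638.
1/(A₁E₁) + 1/(A₂E₂) = 1/(525×73×10³) + 1/(750×143×10³) = 3.542×10⁻⁸ N⁻¹.
P = 0.002638 / 3.542×10⁻⁸ = 74480 N = 74.48 kN.
σ_{invar} = P/A₂ = 74480/750 = 99.31 MPa, compressive.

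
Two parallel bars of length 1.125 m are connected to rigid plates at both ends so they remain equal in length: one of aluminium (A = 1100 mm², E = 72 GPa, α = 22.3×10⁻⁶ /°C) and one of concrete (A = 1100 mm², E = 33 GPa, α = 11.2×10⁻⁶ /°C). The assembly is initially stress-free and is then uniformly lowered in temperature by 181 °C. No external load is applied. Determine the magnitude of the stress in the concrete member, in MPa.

Equilibrium of a rigid end plate with no external load gives equal and opposite internal forces ±P in the two members. Since α_{aluminium} > α_{concrete}, cooling drives the aluminium into tension and the concrete into compression.
Equating the net (thermal + elastic) strains gives |α₁ − α₂|·ΔT = P·[1/(A₁E₁) + 1/(A₂E₂)].
|α₁ − α₂|·ΔT = 11.1×10⁻⁶ × 181 = 0.002009.
1/(A₁E₁) + 1/(A₂E₂) = 1/(1100×72×10³) + 1/(1100×33×10³) = 4.017×10⁻⁸ N⁻¹.
P = 0.002009 / 4.017×10⁻⁸ = 50010 N = 50.01 kN.
σ_{concrete} = P/A₂ = 50010/1100 = 45.46 MPa, compressive.

σ ≈ 45.5 MPa (compressive)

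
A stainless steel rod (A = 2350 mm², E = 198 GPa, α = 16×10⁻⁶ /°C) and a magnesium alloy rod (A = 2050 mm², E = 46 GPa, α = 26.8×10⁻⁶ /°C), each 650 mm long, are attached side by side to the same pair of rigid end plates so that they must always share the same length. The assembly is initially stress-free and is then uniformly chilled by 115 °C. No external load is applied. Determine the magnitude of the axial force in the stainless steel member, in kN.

The magnesium alloy has the larger α, so on cooling it would change length more than the stainless steel if both were free. The rigid plates force a common final length, so the magnesium alloy is put into tension and the stainless steel into compression, with equal and opposite forces P (no external load).
Compatibility of the two members (thermal + elastic change equal): (α₁ − α₂)ΔT = P·[1/(A₁E₁) + 1/(A₂E₂)].
|α₁ − α₂|·ΔT = 10.8×10⁻⁶ × 115 = 0.001242.
1/(A₁E₁) + 1/(A₂E₂) = 1/(2350×198×10³) + 1/(2050×46×10³) = 1.275×10⁻⁸ N⁻¹.
So P = 0.001242 / 1.275×10⁻⁸ = 97.38 kN.

P ≈ 97.4 kN (compressive in the stainless steel)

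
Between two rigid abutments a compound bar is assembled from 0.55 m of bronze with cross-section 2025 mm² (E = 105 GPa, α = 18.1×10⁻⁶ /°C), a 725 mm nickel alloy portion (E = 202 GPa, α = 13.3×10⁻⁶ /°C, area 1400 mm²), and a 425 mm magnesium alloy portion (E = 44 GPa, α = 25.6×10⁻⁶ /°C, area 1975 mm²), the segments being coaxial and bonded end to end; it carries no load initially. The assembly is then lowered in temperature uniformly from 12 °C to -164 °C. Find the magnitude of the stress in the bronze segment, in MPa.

With the walls removed the bar would change length by δ_free = Σ αᵢΔT Lᵢ = 18.1×10⁻⁶×176×550 + 13.3×10⁻⁶×176×725 + 25.6×10⁻⁶×176×425 = 5.364 mm.
The walls prevent any net length change, so an axial force P (same in every segment) develops. Compatibility: P · Σ Lᵢ/(AᵢEᵢ) = δ_free.
Σ Lᵢ/(AᵢEᵢ) = 550/(2025×105×10³) + 725/(1400×202×10³) + 425/(1975×44×10³) = 1.004×10⁻⁵ mm/N.
P = 5.364 / 1.004×10⁻⁵ = 534200 N = 534.2 kN, tensile.
σ_{bronze} = P / A = 534200 / 2025 = 263.8 MPa.

σ ≈ 264 MPa (tensile)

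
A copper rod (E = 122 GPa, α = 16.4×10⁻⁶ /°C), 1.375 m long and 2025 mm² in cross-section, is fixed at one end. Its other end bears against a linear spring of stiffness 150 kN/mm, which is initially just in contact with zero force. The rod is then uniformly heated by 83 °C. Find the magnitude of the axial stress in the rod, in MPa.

If the spring were absent the rod would lengthen by αΔT L = 16.4×10⁻⁶ × 83 × 1375 = 1.872 mm.
Let P be the compressive force at the spring. The rod shortens elastically by PL/(AE) and the spring compresses by P/k; together these equal δ_free.
P [ L/(AE) + 1/k ] = δ_free → P [ 1375/(2025×122×10³) + 1/(150×10³) ] = 1.872.
P = 1.872 / 1.223×10⁻⁵ = 153000 N.
σ = P/A = 153000/2025 = 75.56 MPa.

σ ≈ 75.6 MPa (compressive)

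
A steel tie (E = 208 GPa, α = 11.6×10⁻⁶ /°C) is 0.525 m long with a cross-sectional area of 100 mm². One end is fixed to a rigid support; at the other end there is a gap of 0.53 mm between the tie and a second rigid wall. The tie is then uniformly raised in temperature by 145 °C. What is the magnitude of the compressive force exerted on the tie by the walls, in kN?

P ≈ 14 kN

Free thermal elongation = αΔT L = 11.6×10⁻⁶ × 145 × 525 = 0.8831 mm.
This exceeds the 0.53 mm gap, so the wall pushes back. The portion of expansion that must be recovered elastically is δ_free − gap = 0.8831 − 0.53 = 0.353 mm.
So σ = E(δ_free − g)/L = 208×10³ × 0.353/525 = 139.9 MPa.
P = σA = 139.9 × 100 = 13.99 kN.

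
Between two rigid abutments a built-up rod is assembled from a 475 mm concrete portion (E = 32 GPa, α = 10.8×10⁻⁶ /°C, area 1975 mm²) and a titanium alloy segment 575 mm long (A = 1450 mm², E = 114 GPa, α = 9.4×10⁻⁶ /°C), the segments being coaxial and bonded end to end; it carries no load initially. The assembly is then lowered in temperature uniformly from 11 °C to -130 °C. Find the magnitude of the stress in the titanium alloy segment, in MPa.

With the walls removed the bar would change length by δ_free = Σ αᵢΔT Lᵢ = 10.8×10⁻⁶×141×475 + 9.4×10⁻⁶×141×575 = 1.485 mm.
The rigid supports impose zero overall length change; the single axial force P common to all segments must satisfy P Σ Lᵢ/(AᵢEᵢ) = δ_free.
The series flexibility is Σ Lᵢ/(AᵢEᵢ) = 475/(1975×32×10³) + 575/(1450×114×10³) = 1.099×10⁻⁵ mm/N.
P = 1.485 / 1.099×10⁻⁵ = 135100 N = 135.1 kN, tensile.
σ_{titanium alloy} = P / A = 135100 / 1450 = 93.18 MPa.

σ ≈ 93.2 MPa (tensile)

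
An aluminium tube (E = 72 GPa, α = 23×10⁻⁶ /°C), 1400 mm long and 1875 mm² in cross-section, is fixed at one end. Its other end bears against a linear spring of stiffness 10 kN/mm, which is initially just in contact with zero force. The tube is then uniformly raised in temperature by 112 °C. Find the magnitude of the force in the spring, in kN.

P ≈ 32.7 kN

The unrestrained thermal change is αΔT L = 23×10⁻⁶ × 112 × 1400 = 3.606 mm.
Let P be the compressive force at the spring. The tube shortens elastically by PL/(AE) and the spring compresses by P/k; together these equal δ_free.
So P = δ_free / [L/(AE) + 1/k] = 3.606 / [ 1400/(1875×72×10³) + 1/(10×10³) ].
P = 3.606 / 0.0001104 = 32680 N.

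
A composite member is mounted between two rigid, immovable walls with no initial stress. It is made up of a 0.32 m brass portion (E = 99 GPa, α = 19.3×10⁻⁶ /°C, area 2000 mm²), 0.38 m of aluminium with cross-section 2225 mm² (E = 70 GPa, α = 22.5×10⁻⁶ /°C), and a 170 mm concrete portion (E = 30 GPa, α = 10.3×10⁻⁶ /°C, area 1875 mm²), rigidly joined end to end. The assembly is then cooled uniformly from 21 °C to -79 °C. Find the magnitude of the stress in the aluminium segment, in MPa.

σ ≈ 105 MPa (tensile)

With the walls removed the bar would change length by δ_free = Σ αᵢΔT Lᵢ = 19.3×10⁻⁶×100×320 + 22.5×10⁻⁶×100×380 + 10.3×10⁻⁶×100×170 = 1.648 mm.
Since the ends are fixed, an axial force P builds up, equal in every segment, with P · Σ Lᵢ/(AᵢEᵢ) = δ_free.
Σ Lᵢ/(AᵢEᵢ) = 320/(2000×99×10³) + 380/(2225×70×10³) + 170/(1875×30×10³) = 7.078×10⁻⁶ mm/N.
So P = 1.648 / 7.078×10⁻⁶ = 232.8 kN, tensile.
σ_{aluminium} = P / A = 232800 / 2225 = 104.6 MPa.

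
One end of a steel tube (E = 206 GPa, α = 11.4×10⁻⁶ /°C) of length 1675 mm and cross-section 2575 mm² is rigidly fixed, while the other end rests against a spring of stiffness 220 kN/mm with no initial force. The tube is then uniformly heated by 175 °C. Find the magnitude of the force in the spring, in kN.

The unrestrained thermal change is αΔT L = 11.4×10⁻⁶ × 175 × 1675 = 3.342 mm.
With a force P in the spring, the elastic change of the tube is PL/(AE) and that of the spring is P/k; compatibility requires their sum to equal δ_free.
P [ L/(AE) + 1/k ] = δ_free → P [ 1675/(2575×206×10³) + 1/(220×10³) ] = 3.342.
P = 3.342 / 7.703×10⁻⁶ = 433800 N.

P ≈ 434 kN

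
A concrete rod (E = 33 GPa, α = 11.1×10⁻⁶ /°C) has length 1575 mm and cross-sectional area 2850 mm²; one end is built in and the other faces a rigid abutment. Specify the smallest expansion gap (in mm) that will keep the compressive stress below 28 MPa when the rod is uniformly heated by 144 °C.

g ≈ 1.18 mm

Free expansion if unrestrained: δ_free = αΔT L = 11.1×10⁻⁶ × 144 × 1575 = 2.517 mm.
A stress of 28 MPa corresponds to the wall pushing the rod back by σL/E = 28×1575/(33×10³) = 1.336 mm.
The gap must absorb the remainder: g_min = 2.517 − 1.336 = 1.181 mm.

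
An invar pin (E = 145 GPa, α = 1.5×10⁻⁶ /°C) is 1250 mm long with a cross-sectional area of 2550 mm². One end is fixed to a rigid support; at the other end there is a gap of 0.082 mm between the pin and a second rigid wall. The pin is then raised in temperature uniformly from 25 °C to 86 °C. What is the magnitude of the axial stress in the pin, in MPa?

If the wall were absent the pin would grow by αΔT L = 1.5×10⁻⁶ × 61 × 1250 = 0.1144 mm.
This exceeds the 0.082 mm gap, so the wall pushes back. The portion of expansion that must be recovered elastically is δ_free − gap = 0.1144 − 0.082 = 0.03238 mm.
That suppressed elongation corresponds to σ = E·Δ/L = 145×10³ × 0.03238/1250 = 3.756 MPa.

σ ≈ 3.76 MPa (compressive)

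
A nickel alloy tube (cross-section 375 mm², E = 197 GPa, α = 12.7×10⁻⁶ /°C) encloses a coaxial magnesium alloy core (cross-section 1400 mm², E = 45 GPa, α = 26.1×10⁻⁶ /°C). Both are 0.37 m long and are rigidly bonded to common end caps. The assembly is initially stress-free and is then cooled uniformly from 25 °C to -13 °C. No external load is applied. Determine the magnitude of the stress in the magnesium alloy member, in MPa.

Equilibrium of a rigid end plate with no external load gives equal and opposite internal forces ±P in the two members. Since α_{magnesium alloy} > α_{nickel alloy}, cooling drives the magnesium alloy into tension and the nickel alloy into compression.
Equating the net (thermal + elastic) strains gives |α₁ − α₂|·ΔT = P·[1/(A₁E₁) + 1/(A₂E₂)].
|α₁ − α₂|·ΔT = 13.4×10⁻⁶ × 38 = 0.0005092.
1/(A₁E₁) + 1/(A₂E₂) = 1/(375×197×10³) + 1/(1400×45×10³) = 2.941×10⁻⁸ N⁻¹.
So P = 0.0005092 / 2.941×10⁻⁸ = 17.31 kN.
σ_{magnesium alloy} = P/A₂ = 17310/1400 = 12.37 MPa, tensile.

σ ≈ 12.4 MPa (tensile)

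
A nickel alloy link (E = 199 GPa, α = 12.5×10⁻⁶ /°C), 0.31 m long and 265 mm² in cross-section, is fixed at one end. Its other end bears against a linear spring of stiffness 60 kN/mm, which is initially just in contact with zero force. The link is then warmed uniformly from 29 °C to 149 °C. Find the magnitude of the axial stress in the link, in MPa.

σ ≈ 77.8 MPa (compressive)

The unrestrained thermal change is αΔT L = 12.5×10⁻⁶ × 120 × 310 = 0.465 mm.
Let P be the compressive force at the spring. The link shortens elastically by PL/(AE) and the spring compresses by P/k; together these equal δ_free.
So P = δ_free / [L/(AE) + 1/k] = 0.465 / [ 310/(265×199×10³) + 1/(60×10³) ].
P = 0.465 / 2.255×10⁻⁵ = 20630 N.
σ = P/A = 20630/265 = 77.83 MPa.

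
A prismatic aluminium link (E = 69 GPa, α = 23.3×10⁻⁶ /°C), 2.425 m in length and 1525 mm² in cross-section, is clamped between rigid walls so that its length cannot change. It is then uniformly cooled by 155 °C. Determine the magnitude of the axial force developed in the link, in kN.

With zero net strain, σ = E·αΔT = 69 GPa × 23.3×10⁻⁶ × 155 = 249.2 MPa.
P = AEαΔT = 1525 × 69×10³ × 23.3×10⁻⁶ × 155 = 380 kN (tensile).

P ≈ 380 kN (tensile)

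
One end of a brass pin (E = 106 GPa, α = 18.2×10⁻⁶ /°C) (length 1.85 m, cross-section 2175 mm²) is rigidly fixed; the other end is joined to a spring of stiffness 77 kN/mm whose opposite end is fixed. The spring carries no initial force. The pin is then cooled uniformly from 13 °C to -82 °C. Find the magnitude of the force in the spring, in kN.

P ≈ 152 kN

Free thermal contraction: δ_free = αΔT L = 18.2×10⁻⁶ × 95 × 1850 = 3.199 mm.
Let P be the tensile force in the spring. The pin extends elastically by PL/(AE) and the spring stretches by P/k; together these equal δ_free.
So P = δ_free / [L/(AE) + 1/k] = 3.199 / [ 1850/(2175×106×10³) + 1/(77×10³) ].
P = 3.199 / 2.101×10⁻⁵ = 152200 N.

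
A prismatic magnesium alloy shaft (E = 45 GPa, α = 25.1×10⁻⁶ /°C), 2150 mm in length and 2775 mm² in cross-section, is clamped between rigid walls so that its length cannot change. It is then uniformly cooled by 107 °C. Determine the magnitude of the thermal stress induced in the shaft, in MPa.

σ ≈ 121 MPa (tensile)

With length fixed, the mechanical strain must cancel the thermal strain αΔT = 25.1×10⁻⁶ × 107 = 2685.7×10⁻⁶.
Hence σ = E·αΔT = 45×10³ × 2685.7×10⁻⁶ = 120.9 MPa, tensile.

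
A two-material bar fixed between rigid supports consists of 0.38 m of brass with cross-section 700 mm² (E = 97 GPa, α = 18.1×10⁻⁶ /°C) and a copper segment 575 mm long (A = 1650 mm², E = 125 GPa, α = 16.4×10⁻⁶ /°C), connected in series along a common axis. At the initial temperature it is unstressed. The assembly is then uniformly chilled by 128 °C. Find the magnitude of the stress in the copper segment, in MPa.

σ ≈ 151 MPa (tensile)

With the walls removed the bar would change length by δ_free = Σ αᵢΔT Lᵢ = 18.1×10⁻⁶×128×380 + 16.4×10⁻⁶×128×575 = 2.087 mm.
Since the ends are fixed, an axial force P builds up, equal in every segment, with P · Σ Lᵢ/(AᵢEᵢ) = δ_free.
The series flexibility is Σ Lᵢ/(AᵢEᵢ) = 380/(700×97×10³) + 575/(1650×125×10³) = 8.384×10⁻⁶ mm/N.
So P = 2.087 / 8.384×10⁻⁶ = 249 kN, tensile.
σ_{copper} = P / A = 249000 / 1650 = 150.9 MPa.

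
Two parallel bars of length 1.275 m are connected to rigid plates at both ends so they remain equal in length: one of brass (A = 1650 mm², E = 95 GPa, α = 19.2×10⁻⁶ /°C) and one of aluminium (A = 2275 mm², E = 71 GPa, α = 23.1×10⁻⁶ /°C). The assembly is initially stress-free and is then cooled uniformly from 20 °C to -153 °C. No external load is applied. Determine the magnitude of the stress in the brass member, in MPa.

σ ≈ 32.5 MPa (compressive)

Both members must finish at the same length. With the larger α, the aluminium tends to over-contract; the plates restrain it, putting the aluminium in tension and the brass in compression. With no external load the two internal forces are equal and opposite, magnitude P.
Compatibility of the two members (thermal + elastic change equal): (α₁ − α₂)ΔT = P·[1/(A₁E₁) + 1/(A₂E₂)].
|α₁ − α₂|·ΔT = 3.9×10⁻⁶ × 173 = 0.0006747.
1/(A₁E₁) + 1/(A₂E₂) = 1/(1650×95×10³) + 1/(2275×71×10³) = 1.257×10⁻⁸ N⁻¹.
So P = 0.0006747 / 1.257×10⁻⁸ = 53.67 kN.
σ_{brass} = P/A₁ = 53670/1650 = 32.53 MPa, compressive.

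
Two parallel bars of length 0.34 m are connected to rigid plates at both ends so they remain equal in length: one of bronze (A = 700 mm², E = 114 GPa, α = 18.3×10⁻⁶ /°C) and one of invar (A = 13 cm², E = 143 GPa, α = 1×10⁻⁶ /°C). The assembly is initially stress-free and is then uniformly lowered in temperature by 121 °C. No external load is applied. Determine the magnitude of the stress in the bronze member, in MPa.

σ ≈ 167 MPa (tensile)

Equilibrium of a rigid end plate with no external load gives equal and opposite internal forces ±P in the two members. Since α_{bronze} > α_{invar}, cooling drives the bronze into tension and the invar into compression.
Setting the final lengths equal and cancelling L: (α₁ − α₂)ΔT = P/(A₁E₁) + P/(A₂E₂).
|α₁ − α₂|·ΔT = 17.3×10⁻⁶ × 121 = 0.002093.
1/(A₁E₁) + 1/(A₂E₂) = 1/(700×114×10³) + 1/(1300×143×10³) = 1.791×10⁻⁸ N⁻¹.
P = 0.002093 / 1.791×10⁻⁸ = 116900 N = 116.9 kN.
σ_{bronze} = P/A₁ = 116900/700 = 167 MPa, tensile.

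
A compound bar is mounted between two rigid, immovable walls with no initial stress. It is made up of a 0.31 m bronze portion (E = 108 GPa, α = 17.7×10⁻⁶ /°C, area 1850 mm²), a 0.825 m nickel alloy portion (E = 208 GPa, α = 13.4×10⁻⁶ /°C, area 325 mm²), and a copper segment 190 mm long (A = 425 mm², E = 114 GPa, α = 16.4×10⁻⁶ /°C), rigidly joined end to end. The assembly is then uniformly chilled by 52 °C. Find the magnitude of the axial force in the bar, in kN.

If the supports were absent, the total length change would be Σ αᵢΔT Lᵢ = 17.7×10⁻⁶×52×310 + 13.4×10⁻⁶×52×825 + 16.4×10⁻⁶×52×190 = 1.022 mm.
The rigid supports impose zero overall length change; the single axial force P common to all segments must satisfy P Σ Lᵢ/(AᵢEᵢ) = δ_free.
The series flexibility is Σ Lᵢ/(AᵢEᵢ) = 310/(1850×108×10³) + 825/(325×208×10³) + 190/(425×114×10³) = 1.768×10⁻⁵ mm/N.
P = 1.022 / 1.768×10⁻⁵ = 57830 N = 57.83 kN, tensile.

P ≈ 57.8 kN (tensile)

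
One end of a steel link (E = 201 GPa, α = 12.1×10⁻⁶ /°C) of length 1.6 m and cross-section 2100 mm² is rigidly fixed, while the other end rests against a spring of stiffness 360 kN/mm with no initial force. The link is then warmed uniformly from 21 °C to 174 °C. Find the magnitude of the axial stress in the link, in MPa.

σ ≈ 215 MPa (compressive)

If the spring were absent the link would lengthen by αΔT L = 12.1×10⁻⁶ × 153 × 1600 = 2.962 mm.
Let P be the compressive force at the spring. The link shortens elastically by PL/(AE) and the spring compresses by P/k; together these equal δ_free.
P [ L/(AE) + 1/k ] = δ_free → P [ 1600/(2100×201×10³) + 1/(360×10³) ] = 2.962.
P = 2.962 / 6.568×10⁻⁶ = 451000 N.
σ = P/A = 451000/2100 = 214.7 MPa.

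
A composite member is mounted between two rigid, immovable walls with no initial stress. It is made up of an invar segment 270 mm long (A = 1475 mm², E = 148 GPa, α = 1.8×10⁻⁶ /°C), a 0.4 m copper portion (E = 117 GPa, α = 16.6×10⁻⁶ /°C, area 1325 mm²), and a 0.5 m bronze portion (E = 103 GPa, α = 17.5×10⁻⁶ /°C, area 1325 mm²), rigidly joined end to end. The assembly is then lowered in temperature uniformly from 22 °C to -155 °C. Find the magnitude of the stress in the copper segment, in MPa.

If the supports were absent, the total length change would be Σ αᵢΔT Lᵢ = 1.8×10⁻⁶×177×270 + 16.6×10⁻⁶×177×400 + 17.5×10⁻⁶×177×500 = 2.81 mm.
The walls prevent any net length change, so an axial force P (same in every segment) develops. Compatibility: P · Σ Lᵢ/(AᵢEᵢ) = δ_free.
The series flexibility is Σ Lᵢ/(AᵢEᵢ) = 270/(1475×148×10³) + 400/(1325×117×10³) + 500/(1325×103×10³) = 7.481×10⁻⁶ mm/N.
P = 2.81 / 7.481×10⁻⁶ = 375600 N = 375.6 kN, tensile.
σ_{copper} = P / A = 375600 / 1325 = 283.5 MPa.

σ ≈ 284 MPa (tensile)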